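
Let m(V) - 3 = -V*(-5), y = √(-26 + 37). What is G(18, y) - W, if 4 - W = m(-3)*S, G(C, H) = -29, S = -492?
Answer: 5871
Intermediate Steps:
y = √11 ≈ 3.3166
m(V) = 3 + 5*V (m(V) = 3 - V*(-5) = 3 + 5*V)
W = -5900 (W = 4 - (3 + 5*(-3))*(-492) = 4 - (3 - 15)*(-492) = 4 - (-12)*(-492) = 4 - 1*5904 = 4 - 5904 = -5900)
G(18, y) - W = -29 - 1*(-5900) = -29 + 5900 = 5871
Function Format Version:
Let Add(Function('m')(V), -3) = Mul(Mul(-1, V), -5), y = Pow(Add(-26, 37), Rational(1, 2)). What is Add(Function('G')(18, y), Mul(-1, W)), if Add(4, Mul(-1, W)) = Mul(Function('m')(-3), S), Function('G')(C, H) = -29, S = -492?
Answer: 5871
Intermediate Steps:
y = Pow(11, Rational(1, 2)) ≈ 3.3166
Function('m')(V) = Add(3, Mul(5, V)) (Function('m')(V) = Add(3, Mul(Mul(-1, V), -5)) = Add(3, Mul(5, V)))
W = -5900 (W = Add(4, Mul(-1, Mul(Add(3, Mul(5, -3)), -492))) = Add(4, Mul(-1, Mul(Add(3, -15), -492))) = Add(4, Mul(-1, Mul(-12, -492))) = Add(4, Mul(-1, 5904)) = Add(4, -5904) = -5900)
Add(Function('G')(18, y), Mul(-1, W)) = Add(-29, Mul(-1, -5900)) = Add(-29, 5900) = 5871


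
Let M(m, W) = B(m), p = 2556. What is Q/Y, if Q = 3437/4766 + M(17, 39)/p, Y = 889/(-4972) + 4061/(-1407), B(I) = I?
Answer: -2584290962099/10883567289585 ≈ -0.23745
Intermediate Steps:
M(m, W) = m
Y = -21442115/6995604 (Y = 889*(-1/4972) + 4061*(-1/1407) = -889/4972 - 4061/1407 = -21442115/6995604 ≈ -3.0651)
Q = 4432997/6090948 (Q = 3437/4766 + 17/2556 = 4432997/6090948 ≈ 0.72780)
Q/Y = 4432997/(6090948*(-21442115/6995604)) = (4432997/6090948)*(-6995604/21442115) = -2584290962099/10883567289585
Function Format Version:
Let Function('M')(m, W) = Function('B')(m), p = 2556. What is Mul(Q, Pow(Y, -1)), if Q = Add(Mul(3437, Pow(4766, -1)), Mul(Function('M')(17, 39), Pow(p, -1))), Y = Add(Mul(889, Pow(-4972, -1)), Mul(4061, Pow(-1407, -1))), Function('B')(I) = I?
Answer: Rational(-2584290962099, 10883567289585) ≈ -0.23745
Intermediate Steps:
Function('M')(m, W) = m
Y = Rational(-21442115, 6995604) (Y = Add(Mul(889, Rational(-1, 4972)), Mul(4061, Rational(-1, 1407))) = Add(Rational(-889, 4972), Rational(-4061, 1407)) = Rational(-21442115, 6995604) ≈ -3.0651)
Q = Rational(4432997, 6090948) (Q = Add(Mul(3437, Pow(4766, -1)), Mul(17, Pow(2556, -1))) = Add(Mul(3437, Rational(1, 4766)), Mul(17, Rational(1, 2556))) = Add(Rational(3437, 4766), Rational(17, 2556)) = Rational(4432997, 6090948) ≈ 0.72780)
Mul(Q, Pow(Y, -1)) = Mul(Rational(4432997, 6090948), Pow(Rational(-21442115, 6995604), -1)) = Mul(Rational(4432997, 6090948), Rational(-6995604, 21442115)) = Rational(-2584290962099, 10883567289585)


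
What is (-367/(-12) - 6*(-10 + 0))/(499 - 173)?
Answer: 1087/3912 ≈ 0.27786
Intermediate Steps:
(-367/(-12) - 6*(-10 + 0))/(499 - 173) = (-367*(-1/12) - 6*(-10))/326 = (367/12 + 60)*(1/326) = (1087/12)*(1/326) = 1087/3912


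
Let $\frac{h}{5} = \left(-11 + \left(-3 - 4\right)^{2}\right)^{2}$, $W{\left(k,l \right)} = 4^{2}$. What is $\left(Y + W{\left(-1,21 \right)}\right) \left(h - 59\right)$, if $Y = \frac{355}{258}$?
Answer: $\frac{10700921}{86} \approx 1.2443 \cdot 10^{5}$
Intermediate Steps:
$W{\left(k,l \right)} = 16$
$h = 7220$ ($h = 5 \left(-11 + \left(-3 - 4\right)^{2}\right)^{2} = 5 \left(-11 + \left(-7\right)^{2}\right)^{2} = 5 \left(-11 + 49\right)^{2} = 5 \cdot 38^{2} = 5 \cdot 1444 = 7220$)
$Y = \frac{355}{258}$ ($Y = 355 \cdot \frac{1}{258} = \frac{355}{258} \approx 1.376$)
$\left(Y + W{\left(-1,21 \right)}\right) \left(h - 59\right) = \left(\frac{355}{258} + 16\right) \left(7220 - 59\right) = \frac{4483}{258} \cdot 7161 = \frac{10700921}{86}$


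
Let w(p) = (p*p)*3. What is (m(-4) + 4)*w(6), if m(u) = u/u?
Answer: 540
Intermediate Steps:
m(u) = 1
w(p) = 3*p**2 (w(p) = p**2*3 = 3*p**2)
(m(-4) + 4)*w(6) = (1 + 4)*(3*6**2) = 5*(3*36) = 5*108 = 540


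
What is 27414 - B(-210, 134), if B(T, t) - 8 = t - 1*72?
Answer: 27344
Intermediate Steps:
B(T, t) = -64 + t (B(T, t) = 8 + (t - 1*72) = 8 + (t - 72) = 8 + (-72 + t) = -64 + t)
27414 - B(-210, 134) = 27414 - (-64 + 134) = 27414 - 1*70 = 27414 - 70 = 27344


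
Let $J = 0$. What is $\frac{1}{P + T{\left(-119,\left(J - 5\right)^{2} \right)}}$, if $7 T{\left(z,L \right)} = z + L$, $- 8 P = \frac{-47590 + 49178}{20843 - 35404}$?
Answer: $- \frac{203854}{2734689} \approx -0.074544$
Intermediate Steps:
$P = \frac{397}{29122}$ ($P = - \frac{\left(-47590 + 49178\right) \frac{1}{20843 - 35404}}{8} = - \frac{1588 \frac{1}{-14561}}{8} = - \frac{1588 \left(- \frac{1}{14561}\right)}{8} = \left(- \frac{1}{8}\right) \left(- \frac{1588}{14561}\right) = \frac{397}{29122} \approx 0.013632$)
$T{\left(z,L \right)} = \frac{L}{7} + \frac{z}{7}$ ($T{\left(z,L \right)} = \frac{z + L}{7} = \frac{L + z}{7} = \frac{L}{7} + \frac{z}{7}$)
$\frac{1}{P + T{\left(-119,\left(J - 5\right)^{2} \right)}} = \frac{1}{\frac{397}{29122} + \left(\frac{\left(0 - 5\right)^{2}}{7} + \frac{1}{7} \left(-119\right)\right)} = \frac{1}{\frac{397}{29122} - \left(17 - \frac{\left(-5\right)^{2}}{7}\right)} = \frac{1}{\frac{397}{29122} + \left(\frac{1}{7} \cdot 25 - 17\right)} = \frac{1}{\frac{397}{29122} + \left(\frac{25}{7} - 17\right)} = \frac{1}{\frac{397}{29122} - \frac{94}{7}} = \frac{1}{- \frac{2734689}{203854}} = - \frac{203854}{2734689}$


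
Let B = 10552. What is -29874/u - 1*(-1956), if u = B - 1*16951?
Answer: 4182106/2133 ≈ 1960.7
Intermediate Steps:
u = -6399 (u = 10552 - 1*16951 = 10552 - 16951 = -6399)
-29874/u - 1*(-1956) = -29874/(-6399) - 1*(-1956) = -29874*(-1/6399) + 1956 = 9958/2133 + 1956 = 4182106/2133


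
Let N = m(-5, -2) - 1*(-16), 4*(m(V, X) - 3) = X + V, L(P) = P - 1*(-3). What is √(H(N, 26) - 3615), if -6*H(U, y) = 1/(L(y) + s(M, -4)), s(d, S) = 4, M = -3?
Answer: I*√15746962/66 ≈ 60.125*I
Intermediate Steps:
L(P) = 3 + P (L(P) = P + 3 = 3 + P)
m(V, X) = 3 + V/4 + X/4 (m(V, X) = 3 + (X + V)/4 = 3 + (V + X)/4 = 3 + (V/4 + X/4) = 3 + V/4 + X/4)
N = 69/4 (N = (3 + (¼)*(-5) + (¼)*(-2)) - 1*(-16) = (3 - 5/4 - ½) + 16 = 5/4 + 16 = 69/4 ≈ 17.250)
H(U, y) = -1/(6*(7 + y)) (H(U, y) = -1/(6*((3 + y) + 4)) = -1/(6*(7 + y)))
√(H(N, 26) - 3615) = √(-1/(42 + 6*26) - 3615) = √(-1/(42 + 156) - 3615) = √(-1/198 - 3615) = √(-715771/198) = I*√15746962/66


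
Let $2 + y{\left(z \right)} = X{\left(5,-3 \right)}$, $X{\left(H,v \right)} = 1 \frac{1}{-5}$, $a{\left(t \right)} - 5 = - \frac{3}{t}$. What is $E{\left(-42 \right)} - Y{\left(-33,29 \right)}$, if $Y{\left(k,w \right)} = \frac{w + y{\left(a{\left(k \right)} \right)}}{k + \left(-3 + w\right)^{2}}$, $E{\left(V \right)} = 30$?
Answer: $\frac{96316}{3215} \approx 29.958$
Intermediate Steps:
$a{\left(t \right)} = 5 - \frac{3}{t}$
$X{\left(H,v \right)} = - \frac{1}{5}$ ($X{\left(H,v \right)} = 1 \left(- \frac{1}{5}\right) = - \frac{1}{5}$)
$y{\left(z \right)} = - \frac{11}{5}$ ($y{\left(z \right)} = -2 - \frac{1}{5} = - \frac{11}{5}$)
$Y{\left(k,w \right)} = \frac{- \frac{11}{5} + w}{k + \left(-3 + w\right)^{2}}$ ($Y{\left(k,w \right)} = \frac{w - \frac{11}{5}}{k + \left(-3 + w\right)^{2}} = \frac{- \frac{11}{5} + w}{k + \left(-3 + w\right)^{2}}$)
$E{\left(-42 \right)} - Y{\left(-33,29 \right)} = 30 - \frac{- \frac{11}{5} + 29}{-33 + \left(-3 + 29\right)^{2}} = 30 - \frac{1}{-33 + 26^{2}} \cdot \frac{134}{5} = 30 - \frac{1}{-33 + 676} \cdot \frac{134}{5} = 30 - \frac{1}{643} \cdot \frac{134}{5} = 30 - \frac{134}{3215} = \frac{96316}{3215}$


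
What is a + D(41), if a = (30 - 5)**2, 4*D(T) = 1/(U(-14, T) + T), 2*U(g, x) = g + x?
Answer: 136251/218 ≈ 625.00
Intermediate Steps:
U(g, x) = g/2 + x/2 (U(g, x) = (g + x)/2 = g/2 + x/2)
D(T) = 1/(4*(-7 + 3*T/2)) (D(T) = 1/(4*(((1/2)*(-14) + T/2) + T)) = 1/(4*((-7 + T/2) + T)) = 1/(4*(-7 + 3*T/2)))
a = 625 (a = 25**2 = 625)
a + D(41) = 625 + 1/(2*(-14 + 3*41)) = 625 + 1/(2*(-14 + 123)) = 625 + (1/2)/109 = 625 + (1/2)*(1/109) = 625 + 1/218 = 136251/218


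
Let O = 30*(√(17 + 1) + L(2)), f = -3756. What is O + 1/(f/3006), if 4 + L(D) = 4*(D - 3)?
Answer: -150741/626 + 90*√2 ≈ -113.52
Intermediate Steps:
L(D) = -16 + 4*D (L(D) = -4 + 4*(D - 3) = -4 + 4*(-3 + D) = -4 + (-12 + 4*D) = -16 + 4*D)
O = -240 + 90*√2 (O = 30*(√(17 + 1) + (-16 + 4*2)) = 30*(√18 + (-16 + 8)) = 30*(3*√2 - 8) = 30*(-8 + 3*√2) = -240 + 90*√2 ≈ -112.72)
O + 1/(f/3006) = (-240 + 90*√2) + 1/(-3756/3006) = (-240 + 90*√2) + 1/(-3756*1/3006) = (-240 + 90*√2) + 1/(-626/501) = (-240 + 90*√2) - 501/626 = -150741/626 + 90*√2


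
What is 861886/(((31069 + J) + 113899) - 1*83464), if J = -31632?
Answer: 430943/14936 ≈ 28.853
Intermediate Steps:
861886/(((31069 + J) + 113899) - 1*83464) = 861886/(((31069 - 31632) + 113899) - 1*83464) = 861886/((-563 + 113899) - 83464) = 861886/(113336 - 83464) = 861886/29872 = 861886*(1/29872) = 430943/14936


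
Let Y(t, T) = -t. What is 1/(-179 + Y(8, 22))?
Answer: -1/187 ≈ -0.0053476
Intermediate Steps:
1/(-179 + Y(8, 22)) = 1/(-179 - 1*8) = 1/(-179 - 8) = 1/(-187) = -1/187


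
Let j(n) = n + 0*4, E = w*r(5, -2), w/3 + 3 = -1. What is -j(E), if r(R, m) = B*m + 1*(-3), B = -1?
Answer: -12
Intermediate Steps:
w = -12 (w = -9 + 3*(-1) = -9 - 3 = -12)
r(R, m) = -3 - m (r(R, m) = -m + 1*(-3) = -m - 3 = -3 - m)
E = 12 (E = -12*(-3 - 1*(-2)) = -12*(-3 + 2) = -12*(-1) = 12)
j(n) = n (j(n) = n + 0 = n)
-j(E) = -1*12 = -12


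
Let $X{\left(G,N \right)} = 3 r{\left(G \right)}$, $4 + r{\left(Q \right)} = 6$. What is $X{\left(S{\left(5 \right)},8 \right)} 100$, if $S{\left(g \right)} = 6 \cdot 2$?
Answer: $600$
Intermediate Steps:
$S{\left(g \right)} = 12$
$r{\left(Q \right)} = 2$ ($r{\left(Q \right)} = -4 + 6 = 2$)
$X{\left(G,N \right)} = 6$ ($X{\left(G,N \right)} = 3 \cdot 2 = 6$)
$X{\left(S{\left(5 \right)},8 \right)} 100 = 6 \cdot 100 = 600$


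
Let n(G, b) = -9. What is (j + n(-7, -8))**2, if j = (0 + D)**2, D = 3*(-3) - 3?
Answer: 18225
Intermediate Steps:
D = -12 (D = -9 - 3 = -12)
j = 144 (j = (0 - 12)**2 = (-12)**2 = 144)
(j + n(-7, -8))**2 = (144 - 9)**2 = 135**2 = 18225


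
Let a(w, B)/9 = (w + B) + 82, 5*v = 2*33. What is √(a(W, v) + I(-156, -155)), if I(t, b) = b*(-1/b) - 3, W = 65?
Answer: √35945/5 ≈ 37.918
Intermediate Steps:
v = 66/5 (v = (2*33)/5 = (⅕)*66 = 66/5 ≈ 13.200)
a(w, B) = 738 + 9*B + 9*w (a(w, B) = 9*((w + B) + 82) = 9*((B + w) + 82) = 9*(82 + B + w) = 738 + 9*B + 9*w)
I(t, b) = -4 (I(t, b) = -1 - 3 = -4)
√(a(W, v) + I(-156, -155)) = √((738 + 9*(66/5) + 9*65) - 4) = √((738 + 594/5 + 585) - 4) = √(7209/5 - 4) = √(7189/5) = √35945/5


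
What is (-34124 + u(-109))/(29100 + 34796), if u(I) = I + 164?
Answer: -4867/9128 ≈ -0.53319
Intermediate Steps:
u(I) = 164 + I
(-34124 + u(-109))/(29100 + 34796) = (-34124 + (164 - 109))/(29100 + 34796) = (-34124 + 55)/63896 = -34069*1/63896 = -4867/9128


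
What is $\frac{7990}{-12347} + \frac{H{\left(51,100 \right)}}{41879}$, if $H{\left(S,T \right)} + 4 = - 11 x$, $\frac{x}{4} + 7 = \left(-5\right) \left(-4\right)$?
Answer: $- \frac{341725082}{517080013} \approx -0.66087$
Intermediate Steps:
$x = 52$ ($x = -28 + 4 \left(\left(-5\right) \left(-4\right)\right) = -28 + 4 \cdot 20 = -28 + 80 = 52$)
$H{\left(S,T \right)} = -576$ ($H{\left(S,T \right)} = -4 - 572 = -576$)
$\frac{7990}{-12347} + \frac{H{\left(51,100 \right)}}{41879} = \frac{7990}{-12347} - \frac{576}{41879} = 7990 \left(- \frac{1}{12347}\right) - \frac{576}{41879} = - \frac{7990}{12347} - \frac{576}{41879} = - \frac{341725082}{517080013}$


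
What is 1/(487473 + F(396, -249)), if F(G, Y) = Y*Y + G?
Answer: 1/549870 ≈ 1.8186e-6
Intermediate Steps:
F(G, Y) = G + Y² (F(G, Y) = Y² + G = G + Y²)
1/(487473 + F(396, -249)) = 1/(487473 + (396 + (-249)²)) = 1/(487473 + (396 + 62001)) = 1/(487473 + 62397) = 1/549870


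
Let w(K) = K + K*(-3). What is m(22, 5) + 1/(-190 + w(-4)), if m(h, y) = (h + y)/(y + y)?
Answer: 1226/455 ≈ 2.6945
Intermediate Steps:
m(h, y) = (h + y)/(2*y) (m(h, y) = (h + y)/((2*y)) = (h + y)*(1/(2*y)) = (h + y)/(2*y))
w(K) = -2*K (w(K) = K - 3*K = -2*K)
m(22, 5) + 1/(-190 + w(-4)) = (1/2)*(22 + 5)/5 + 1/(-190 - 2*(-4)) = (1/2)*(1/5)*27 + 1/(-190 + 8) = 27/10 + 1/(-182) = 27/10 - 1/182 = 1226/455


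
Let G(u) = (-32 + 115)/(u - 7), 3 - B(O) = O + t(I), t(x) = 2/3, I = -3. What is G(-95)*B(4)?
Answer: 415/306 ≈ 1.3562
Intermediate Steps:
t(x) = ⅔ (t(x) = 2*(⅓) = ⅔)
B(O) = 7/3 - O (B(O) = 3 - (O + ⅔) = 3 - (⅔ + O) = 3 + (-⅔ - O) = 7/3 - O)
G(u) = 83/(-7 + u)
G(-95)*B(4) = (83/(-7 - 95))*(7/3 - 1*4) = (83/(-102))*(7/3 - 4) = (83*(-1/102))*(-5/3) = -83/102*(-5/3) = 415/306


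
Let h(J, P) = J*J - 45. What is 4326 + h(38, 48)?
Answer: 5725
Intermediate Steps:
h(J, P) = -45 + J**2 (h(J, P) = J**2 - 45 = -45 + J**2)
4326 + h(38, 48) = 4326 + (-45 + 38**2) = 4326 + (-45 + 1444) = 4326 + 1399 = 5725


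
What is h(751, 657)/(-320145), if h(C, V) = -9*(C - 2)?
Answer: 321/15245 ≈ 0.021056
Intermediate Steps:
h(C, V) = 18 - 9*C (h(C, V) = -9*(-2 + C) = 18 - 9*C)
h(751, 657)/(-320145) = (18 - 9*751)/(-320145) = (18 - 6759)*(-1/320145) = -6741*(-1/320145) = 321/15245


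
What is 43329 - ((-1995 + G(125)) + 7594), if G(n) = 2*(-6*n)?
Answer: 39230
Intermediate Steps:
G(n) = -12*n
43329 - ((-1995 + G(125)) + 7594) = 43329 - ((-1995 - 12*125) + 7594) = 43329 - ((-1995 - 1500) + 7594) = 43329 - (-3495 + 7594) = 43329 - 1*4099 = 43329 - 4099 = 39230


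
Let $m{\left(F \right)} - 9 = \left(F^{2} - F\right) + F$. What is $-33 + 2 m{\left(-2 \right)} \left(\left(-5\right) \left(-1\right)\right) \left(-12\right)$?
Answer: $-1593$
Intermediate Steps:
$m{\left(F \right)} = 9 + F^{2}$ ($m{\left(F \right)} = 9 + \left(\left(F^{2} - F\right) + F\right) = 9 + F^{2}$)
$-33 + 2 m{\left(-2 \right)} \left(\left(-5\right) \left(-1\right)\right) \left(-12\right) = -33 + 2 \left(9 + \left(-2\right)^{2}\right) \left(\left(-5\right) \left(-1\right)\right) \left(-12\right) = -33 + 2 \left(9 + 4\right) 5 \left(-12\right) = -33 + 2 \cdot 13 \cdot 5 \left(-12\right) = -33 + 26 \cdot 5 \left(-12\right) = -33 + 130 \left(-12\right) = -33 - 1560 = -1593$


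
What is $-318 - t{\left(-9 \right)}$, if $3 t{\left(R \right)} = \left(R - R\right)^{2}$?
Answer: $-318$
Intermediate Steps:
$t{\left(R \right)} = 0$ ($t{\left(R \right)} = \frac{\left(R - R\right)^{2}}{3} = \frac{0^{2}}{3} = \frac{1}{3} \cdot 0 = 0$)
$-318 - t{\left(-9 \right)} = -318 - 0 = -318 + 0 = -318$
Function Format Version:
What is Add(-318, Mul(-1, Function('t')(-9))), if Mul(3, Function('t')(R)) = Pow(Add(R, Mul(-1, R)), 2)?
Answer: -318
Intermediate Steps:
Function('t')(R) = 0 (Function('t')(R) = Mul(Rational(1, 3), Pow(Add(R, Mul(-1, R)), 2)) = Mul(Rational(1, 3), Pow(0, 2)) = Mul(Rational(1, 3), 0) = 0)
Add(-318, Mul(-1, Function('t')(-9))) = Add(-318, Mul(-1, 0)) = Add(-318, 0) = -318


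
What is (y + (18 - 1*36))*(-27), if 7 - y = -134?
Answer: -3321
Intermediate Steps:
y = 141 (y = 7 - 1*(-134) = 7 + 134 = 141)
(y + (18 - 1*36))*(-27) = (141 + (18 - 1*36))*(-27) = (141 + (18 - 36))*(-27) = (141 - 18)*(-27) = 123*(-27) = -3321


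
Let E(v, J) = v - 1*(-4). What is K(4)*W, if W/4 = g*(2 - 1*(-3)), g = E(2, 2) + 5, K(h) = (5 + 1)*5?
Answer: 6600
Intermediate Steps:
K(h) = 30 (K(h) = 6*5 = 30)
E(v, J) = 4 + v (E(v, J) = v + 4 = 4 + v)
g = 11 (g = (4 + 2) + 5 = 6 + 5 = 11)
W = 220 (W = 4*(11*(2 - 1*(-3))) = 4*(11*(2 + 3)) = 4*(11*5) = 4*55 = 220)
K(4)*W = 30*220 = 6600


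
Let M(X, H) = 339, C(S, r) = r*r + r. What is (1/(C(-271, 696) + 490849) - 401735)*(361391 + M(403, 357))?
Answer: -141826263647977820/975961 ≈ -1.4532e+11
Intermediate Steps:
C(S, r) = r + r² (C(S, r) = r² + r = r + r²)
(1/(C(-271, 696) + 490849) - 401735)*(361391 + M(403, 357)) = (1/(696*(1 + 696) + 490849) - 401735)*(361391 + 339) = (1/(696*697 + 490849) - 401735)*361730 = (1/(485112 + 490849) - 401735)*361730 = (1/975961 - 401735)*361730 = -392077692334/975961*361730 = -141826263647977820/975961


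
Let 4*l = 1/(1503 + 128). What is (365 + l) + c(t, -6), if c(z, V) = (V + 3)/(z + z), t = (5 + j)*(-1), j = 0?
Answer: 11916091/32620 ≈ 365.30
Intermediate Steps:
t = -5 (t = (5 + 0)*(-1) = 5*(-1) = -5)
l = 1/6524 (l = 1/(4*(1503 + 128)) = (¼)/1631 = (¼)*(1/1631) = 1/6524 ≈ 0.00015328)
c(z, V) = (3 + V)/(2*z) (c(z, V) = (3 + V)/((2*z)) = (3 + V)*(1/(2*z)) = (3 + V)/(2*z))
(365 + l) + c(t, -6) = (365 + 1/6524) + (½)*(3 - 6)/(-5) = 2381261/6524 + (½)*(-⅕)*(-3) = 2381261/6524 + 3/10 = 11916091/32620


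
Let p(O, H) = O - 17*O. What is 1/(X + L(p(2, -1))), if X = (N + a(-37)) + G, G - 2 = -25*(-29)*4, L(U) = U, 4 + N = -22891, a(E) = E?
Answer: -1/20062 ≈ -4.9845e-5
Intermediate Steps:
N = -22895 (N = -4 - 22891 = -22895)
p(O, H) = -16*O
G = 2902 (G = 2 - 25*(-29)*4 = 2 + 725*4 = 2 + 2900 = 2902)
X = -20030 (X = (-22895 - 37) + 2902 = -22932 + 2902 = -20030)
1/(X + L(p(2, -1))) = 1/(-20030 - 16*2) = 1/(-20030 - 32) = 1/(-20062) = -1/20062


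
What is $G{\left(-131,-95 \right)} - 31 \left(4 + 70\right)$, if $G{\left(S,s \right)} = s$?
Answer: $-2389$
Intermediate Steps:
$G{\left(-131,-95 \right)} - 31 \left(4 + 70\right) = -95 - 31 \left(4 + 70\right) = -95 - 31 \cdot 74 = -95 - 2294 = -2389$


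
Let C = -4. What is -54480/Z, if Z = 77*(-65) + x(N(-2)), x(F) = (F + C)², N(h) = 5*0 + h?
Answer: 54480/4969 ≈ 10.964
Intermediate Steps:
N(h) = h (N(h) = 0 + h = h)
x(F) = (-4 + F)² (x(F) = (F - 4)² = (-4 + F)²)
Z = -4969 (Z = 77*(-65) + (-4 - 2)² = -5005 + (-6)² = -5005 + 36 = -4969)
-54480/Z = -54480/(-4969) = -54480*(-1/4969) = 54480/4969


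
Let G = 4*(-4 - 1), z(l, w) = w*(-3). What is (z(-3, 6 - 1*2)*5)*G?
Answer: 1200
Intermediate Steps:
z(l, w) = -3*w
G = -20 (G = 4*(-5) = -20)
(z(-3, 6 - 1*2)*5)*G = (-3*(6 - 1*2)*5)*(-20) = (-3*(6 - 2)*5)*(-20) = (-3*4*5)*(-20) = -12*5*(-20) = -60*(-20) = 1200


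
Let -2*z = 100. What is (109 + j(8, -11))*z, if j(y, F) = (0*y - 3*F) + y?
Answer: -7500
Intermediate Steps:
j(y, F) = y - 3*F (j(y, F) = (0 - 3*F) + y = -3*F + y = y - 3*F)
z = -50 (z = -½*100 = -50)
(109 + j(8, -11))*z = (109 + (8 - 3*(-11)))*(-50) = (109 + (8 + 33))*(-50) = (109 + 41)*(-50) = 150*(-50) = -7500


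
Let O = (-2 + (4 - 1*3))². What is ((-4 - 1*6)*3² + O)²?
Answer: 7921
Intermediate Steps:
O = 1 (O = (-2 + (4 - 3))² = (-2 + 1)² = (-1)² = 1)
((-4 - 1*6)*3² + O)² = ((-4 - 1*6)*3² + 1)² = ((-4 - 6)*9 + 1)² = (-10*9 + 1)² = (-90 + 1)² = (-89)² = 7921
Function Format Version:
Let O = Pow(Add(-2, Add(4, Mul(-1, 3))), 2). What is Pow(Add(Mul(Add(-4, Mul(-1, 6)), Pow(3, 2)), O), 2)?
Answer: 7921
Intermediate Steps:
O = 1 (O = Pow(Add(-2, Add(4, -3)), 2) = Pow(Add(-2, 1), 2) = Pow(-1, 2) = 1)
Pow(Add(Mul(Add(-4, Mul(-1, 6)), Pow(3, 2)), O), 2) = Pow(Add(Mul(Add(-4, Mul(-1, 6)), Pow(3, 2)), 1), 2) = Pow(Add(Mul(Add(-4, -6), 9), 1), 2) = Pow(Add(Mul(-10, 9), 1), 2) = Pow(Add(-90, 1), 2) = Pow(-89, 2) = 7921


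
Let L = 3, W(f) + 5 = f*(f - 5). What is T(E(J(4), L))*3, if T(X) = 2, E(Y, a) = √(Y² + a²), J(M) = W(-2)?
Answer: 6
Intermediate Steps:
W(f) = -5 + f*(-5 + f) (W(f) = -5 + f*(f - 5) = -5 + f*(-5 + f))
J(M) = 9 (J(M) = -5 + (-2)² - 5*(-2) = -5 + 4 + 10 = 9)
T(E(J(4), L))*3 = 2*3 = 6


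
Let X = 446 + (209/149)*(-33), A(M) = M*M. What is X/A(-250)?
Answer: 59557/9312500 ≈ 0.0063954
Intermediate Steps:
A(M) = M²
X = 59557/149 (X = 446 + (209*(1/149))*(-33) = 446 + (209/149)*(-33) = 446 - 6897/149 = 59557/149 ≈ 399.71)
X/A(-250) = 59557/(149*((-250)²)) = (59557/149)/62500 = (59557/149)*(1/62500) = 59557/9312500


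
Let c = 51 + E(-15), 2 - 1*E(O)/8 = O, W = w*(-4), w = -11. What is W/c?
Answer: 4/17 ≈ 0.23529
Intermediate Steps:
W = 44 (W = -11*(-4) = 44)
E(O) = 16 - 8*O
c = 187 (c = 51 + (16 - 8*(-15)) = 51 + (16 + 120) = 51 + 136 = 187)
W/c = 44/187 = 44*(1/187) = 4/17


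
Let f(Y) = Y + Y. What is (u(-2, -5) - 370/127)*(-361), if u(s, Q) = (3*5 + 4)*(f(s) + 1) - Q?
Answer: 2517614/127 ≈ 19824.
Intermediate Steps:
f(Y) = 2*Y
u(s, Q) = 19 - Q + 38*s (u(s, Q) = (3*5 + 4)*(2*s + 1) - Q = (15 + 4)*(1 + 2*s) - Q = 19*(1 + 2*s) - Q = (19 + 38*s) - Q = 19 - Q + 38*s)
(u(-2, -5) - 370/127)*(-361) = ((19 - 1*(-5) + 38*(-2)) - 370/127)*(-361) = ((19 + 5 - 76) - 370*1/127)*(-361) = (-52 - 370/127)*(-361) = -6974/127*(-361) = 2517614/127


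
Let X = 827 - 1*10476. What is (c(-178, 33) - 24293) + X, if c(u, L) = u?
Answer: -34120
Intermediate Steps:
X = -9649 (X = 827 - 10476 = -9649)
(c(-178, 33) - 24293) + X = (-178 - 24293) - 9649 = -24471 - 9649 = -34120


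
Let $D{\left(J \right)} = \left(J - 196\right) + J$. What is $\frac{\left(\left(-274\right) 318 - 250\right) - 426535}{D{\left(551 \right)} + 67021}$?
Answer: $- \frac{513917}{67927} \approx -7.5657$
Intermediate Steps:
$D{\left(J \right)} = -196 + 2 J$ ($D{\left(J \right)} = \left(-196 + J\right) + J = -196 + 2 J$)
$\frac{\left(\left(-274\right) 318 - 250\right) - 426535}{D{\left(551 \right)} + 67021} = \frac{\left(\left(-274\right) 318 - 250\right) - 426535}{\left(-196 + 2 \cdot 551\right) + 67021} = \frac{\left(-87132 - 250\right) - 426535}{\left(-196 + 1102\right) + 67021} = \frac{-87382 - 426535}{906 + 67021} = - \frac{513917}{67927}$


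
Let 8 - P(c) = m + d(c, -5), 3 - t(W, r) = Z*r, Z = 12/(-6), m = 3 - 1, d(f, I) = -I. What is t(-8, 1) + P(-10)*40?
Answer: 45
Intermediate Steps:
m = 2
Z = -2 (Z = 12*(-⅙) = -2)
t(W, r) = 3 + 2*r (t(W, r) = 3 - (-2)*r = 3 + 2*r)
P(c) = 1 (P(c) = 8 - (2 - 1*(-5)) = 8 - (2 + 5) = 8 - 1*7 = 8 - 7 = 1)
t(-8, 1) + P(-10)*40 = (3 + 2*1) + 1*40 = (3 + 2) + 40 = 5 + 40 = 45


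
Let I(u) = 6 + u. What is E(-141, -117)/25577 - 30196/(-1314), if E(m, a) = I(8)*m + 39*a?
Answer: 381866737/16804089 ≈ 22.725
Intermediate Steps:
E(m, a) = 14*m + 39*a (E(m, a) = (6 + 8)*m + 39*a = 14*m + 39*a)
E(-141, -117)/25577 - 30196/(-1314) = (14*(-141) + 39*(-117))/25577 - 30196/(-1314) = (-1974 - 4563)*(1/25577) - 30196*(-1/1314) = -6537*1/25577 + 15098/657 = -6537/25577 + 15098/657 = 381866737/16804089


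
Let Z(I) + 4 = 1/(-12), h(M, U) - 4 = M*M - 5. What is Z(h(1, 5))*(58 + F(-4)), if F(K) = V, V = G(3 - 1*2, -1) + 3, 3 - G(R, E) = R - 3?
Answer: -539/2 ≈ -269.50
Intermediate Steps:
G(R, E) = 6 - R (G(R, E) = 3 - (R - 3) = 3 - (-3 + R) = 3 + (3 - R) = 6 - R)
h(M, U) = -1 + M² (h(M, U) = 4 + (M*M - 5) = 4 + (M² - 5) = 4 + (-5 + M²) = -1 + M²)
Z(I) = -49/12 (Z(I) = -4 + 1/(-12) = -4 - 1/12 = -49/12)
V = 8 (V = (6 - (3 - 1*2)) + 3 = (6 - (3 - 2)) + 3 = (6 - 1*1) + 3 = (6 - 1) + 3 = 5 + 3 = 8)
F(K) = 8
Z(h(1, 5))*(58 + F(-4)) = -49*(58 + 8)/12 = -49/12*66 = -539/2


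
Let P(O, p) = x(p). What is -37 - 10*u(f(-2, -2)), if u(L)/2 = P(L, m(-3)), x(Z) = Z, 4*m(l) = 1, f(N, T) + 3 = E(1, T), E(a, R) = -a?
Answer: -42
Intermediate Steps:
f(N, T) = -4 (f(N, T) = -3 - 1*1 = -3 - 1 = -4)
m(l) = ¼ (m(l) = (¼)*1 = ¼)
P(O, p) = p
u(L) = ½ (u(L) = 2*(¼) = ½)
-37 - 10*u(f(-2, -2)) = -37 - 10*½ = -37 - 5 = -42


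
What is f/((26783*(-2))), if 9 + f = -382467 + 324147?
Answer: 58329/53566 ≈ 1.0889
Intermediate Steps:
f = -58329 (f = -9 + (-382467 + 324147) = -9 - 58320 = -58329)
f/((26783*(-2))) = -58329/(26783*(-2)) = -58329/(-53566) = -58329*(-1/53566) = 58329/53566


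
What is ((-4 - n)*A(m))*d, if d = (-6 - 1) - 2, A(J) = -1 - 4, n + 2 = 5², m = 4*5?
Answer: -1215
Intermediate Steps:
m = 20
n = 23 (n = -2 + 5² = -2 + 25 = 23)
A(J) = -5
d = -9 (d = -7 - 2 = -9)
((-4 - n)*A(m))*d = ((-4 - 1*23)*(-5))*(-9) = ((-4 - 23)*(-5))*(-9) = -27*(-5)*(-9) = 135*(-9) = -1215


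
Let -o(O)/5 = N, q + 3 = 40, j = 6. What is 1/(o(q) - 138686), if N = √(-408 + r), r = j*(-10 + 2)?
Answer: I/(2*(-69343*I + 5*√114)) ≈ -7.2105e-6 + 5.5512e-9*I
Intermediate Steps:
r = -48 (r = 6*(-10 + 2) = 6*(-8) = -48)
q = 37 (q = -3 + 40 = 37)
N = 2*I*√114 (N = √(-408 - 48) = √(-456) = 2*I*√114 ≈ 21.354*I)
o(O) = -10*I*√114
1/(o(q) - 138686) = 1/(-10*I*√114 - 138686) = 1/(-138686 - 10*I*√114)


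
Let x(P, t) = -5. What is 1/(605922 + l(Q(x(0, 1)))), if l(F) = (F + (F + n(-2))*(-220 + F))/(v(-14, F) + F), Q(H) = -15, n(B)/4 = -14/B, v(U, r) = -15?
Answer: 3/1818073 ≈ 1.6501e-6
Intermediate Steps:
n(B) = -56/B (n(B) = 4*(-14/B) = -56/B)
l(F) = (F + (-220 + F)*(28 + F))/(-15 + F) (l(F) = (F + (F - 56/(-2))*(-220 + F))/(-15 + F) = (F + (F - 56*(-1/2))*(-220 + F))/(-15 + F) = (F + (F + 28)*(-220 + F))/(-15 + F) = (F + (28 + F)*(-220 + F))/(-15 + F) = (F + (-220 + F)*(28 + F))/(-15 + F))
1/(605922 + l(Q(x(0, 1)))) = 1/(605922 + (-6160 + (-15)**2 - 191*(-15))/(-15 - 15)) = 1/(605922 + (-6160 + 225 + 2865)/(-30)) = 1/(605922 - 1/30*(-3070)) = 1/(605922 + 307/3) = 1/(1818073/3) = 3/1818073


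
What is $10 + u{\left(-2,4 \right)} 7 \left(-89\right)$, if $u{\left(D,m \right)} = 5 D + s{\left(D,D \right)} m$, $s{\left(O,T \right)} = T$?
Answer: $11224$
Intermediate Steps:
$u{\left(D,m \right)} = 5 D + D m$
$10 + u{\left(-2,4 \right)} 7 \left(-89\right) = 10 + - 2 \left(5 + 4\right) 7 \left(-89\right) = 10 + \left(-2\right) 9 \cdot 7 \left(-89\right) = 10 + \left(-18\right) 7 \left(-89\right) = 10 - -11214 = 10 + 11214 = 11224$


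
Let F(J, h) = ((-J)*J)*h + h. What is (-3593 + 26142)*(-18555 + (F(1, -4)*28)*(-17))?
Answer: -418396695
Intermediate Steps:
F(J, h) = h - h*J² (F(J, h) = (-J²)*h + h = -h*J² + h = h - h*J²)
(-3593 + 26142)*(-18555 + (F(1, -4)*28)*(-17)) = (-3593 + 26142)*(-18555 + (-4*(1 - 1*1²)*28)*(-17)) = 22549*(-18555 + (-4*(1 - 1*1)*28)*(-17)) = 22549*(-18555 + (-4*(1 - 1)*28)*(-17)) = 22549*(-18555 + (-4*0*28)*(-17)) = 22549*(-18555 + (0*28)*(-17)) = 22549*(-18555 + 0*(-17)) = 22549*(-18555 + 0) = 22549*(-18555) = -418396695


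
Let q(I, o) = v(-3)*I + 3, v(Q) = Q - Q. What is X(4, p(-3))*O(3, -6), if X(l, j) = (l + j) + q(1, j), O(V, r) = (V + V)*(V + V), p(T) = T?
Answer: 144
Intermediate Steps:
v(Q) = 0
q(I, o) = 3 (q(I, o) = 0*I + 3 = 0 + 3 = 3)
O(V, r) = 4*V² (O(V, r) = (2*V)*(2*V) = 4*V²)
X(l, j) = 3 + j + l (X(l, j) = (l + j) + 3 = (j + l) + 3 = 3 + j + l)
X(4, p(-3))*O(3, -6) = (3 - 3 + 4)*(4*3²) = 4*(4*9) = 4*36 = 144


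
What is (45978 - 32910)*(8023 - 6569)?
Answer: 19000872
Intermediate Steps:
(45978 - 32910)*(8023 - 6569) = 13068*1454 = 19000872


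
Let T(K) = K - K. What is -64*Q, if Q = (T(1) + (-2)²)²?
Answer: -1024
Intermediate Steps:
T(K) = 0
Q = 16 (Q = (0 + (-2)²)² = (0 + 4)² = 4² = 16)
-64*Q = -64*16 = -1024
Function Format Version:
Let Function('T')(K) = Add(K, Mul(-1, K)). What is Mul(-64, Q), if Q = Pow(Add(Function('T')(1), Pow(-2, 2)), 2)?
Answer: -1024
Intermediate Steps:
Function('T')(K) = 0
Q = 16 (Q = Pow(Add(0, Pow(-2, 2)), 2) = Pow(Add(0, 4), 2) = Pow(4, 2) = 16)
Mul(-64, Q) = Mul(-64, 16) = -1024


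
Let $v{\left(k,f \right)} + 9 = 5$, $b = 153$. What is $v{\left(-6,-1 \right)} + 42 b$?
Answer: $6422$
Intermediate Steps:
$v{\left(k,f \right)} = -4$ ($v{\left(k,f \right)} = -9 + 5 = -4$)
$v{\left(-6,-1 \right)} + 42 b = -4 + 42 \cdot 153 = -4 + 6426 = 6422$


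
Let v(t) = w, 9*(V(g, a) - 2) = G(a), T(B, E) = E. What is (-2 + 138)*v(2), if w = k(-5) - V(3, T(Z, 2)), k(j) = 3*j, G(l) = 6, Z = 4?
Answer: -7208/3 ≈ -2402.7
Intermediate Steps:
V(g, a) = 8/3 (V(g, a) = 2 + (⅑)*6 = 2 + ⅔ = 8/3)
w = -53/3 (w = 3*(-5) - 1*8/3 = -15 - 8/3 = -53/3 ≈ -17.667)
v(t) = -53/3
(-2 + 138)*v(2) = (-2 + 138)*(-53/3) = 136*(-53/3) = -7208/3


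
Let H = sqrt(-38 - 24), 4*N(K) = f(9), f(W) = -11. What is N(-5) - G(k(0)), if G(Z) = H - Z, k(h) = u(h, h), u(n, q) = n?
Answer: -11/4 - I*sqrt(62) ≈ -2.75 - 7.874*I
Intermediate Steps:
k(h) = h
N(K) = -11/4 (N(K) = (1/4)*(-11) = -11/4)
H = I*sqrt(62) (H = sqrt(-62) = I*sqrt(62) ≈ 7.874*I)
G(Z) = -Z + I*sqrt(62) (G(Z) = I*sqrt(62) - Z = -Z + I*sqrt(62))
N(-5) - G(k(0)) = -11/4 - (-1*0 + I*sqrt(62)) = -11/4 - (0 + I*sqrt(62)) = -11/4 - I*sqrt(62)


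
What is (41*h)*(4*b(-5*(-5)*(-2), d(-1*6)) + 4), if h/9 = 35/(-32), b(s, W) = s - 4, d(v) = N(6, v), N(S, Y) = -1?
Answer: 684495/8 ≈ 85562.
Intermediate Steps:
d(v) = -1
b(s, W) = -4 + s
h = -315/32 (h = 9*(35/(-32)) = 9*(35*(-1/32)) = 9*(-35/32) = -315/32 ≈ -9.8438)
(41*h)*(4*b(-5*(-5)*(-2), d(-1*6)) + 4) = (41*(-315/32))*(4*(-4 - 5*(-5)*(-2)) + 4) = -12915*(4*(-4 + 25*(-2)) + 4)/32 = -12915*(4*(-4 - 50) + 4)/32 = -12915*(4*(-54) + 4)/32 = -12915*(-216 + 4)/32 = -12915/32*(-212) = 684495/8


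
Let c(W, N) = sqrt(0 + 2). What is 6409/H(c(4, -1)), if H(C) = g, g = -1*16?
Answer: -6409/16 ≈ -400.56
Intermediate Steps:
c(W, N) = sqrt(2)
g = -16
H(C) = -16
6409/H(c(4, -1)) = 6409/(-16) = 6409*(-1/16) = -6409/16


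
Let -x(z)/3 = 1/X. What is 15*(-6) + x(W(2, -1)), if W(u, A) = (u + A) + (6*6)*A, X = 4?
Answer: -363/4 ≈ -90.750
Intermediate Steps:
W(u, A) = u + 37*A (W(u, A) = (A + u) + 36*A = u + 37*A)
x(z) = -¾ (x(z) = -3/4 = -3*¼ = -¾)
15*(-6) + x(W(2, -1)) = 15*(-6) - ¾ = -90 - ¾ = -363/4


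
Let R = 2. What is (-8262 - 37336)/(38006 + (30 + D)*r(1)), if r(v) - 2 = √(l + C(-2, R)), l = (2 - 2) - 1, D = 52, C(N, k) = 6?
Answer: -87023783/72845764 + 934759*√5/364228820 ≈ -1.1889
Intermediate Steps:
l = -1 (l = 0 - 1 = -1)
r(v) = 2 + √5 (r(v) = 2 + √(-1 + 6) = 2 + √5)
(-8262 - 37336)/(38006 + (30 + D)*r(1)) = (-8262 - 37336)/(38006 + (30 + 52)*(2 + √5)) = -45598/(38006 + 82*(2 + √5)) = -45598/(38006 + (164 + 82*√5)) = -45598/(38170 + 82*√5)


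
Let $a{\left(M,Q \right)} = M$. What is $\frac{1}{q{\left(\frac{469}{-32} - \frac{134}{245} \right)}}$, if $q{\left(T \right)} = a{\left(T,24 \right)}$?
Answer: $- \frac{7840}{119193} \approx -0.065776$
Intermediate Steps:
$q{\left(T \right)} = T$
$\frac{1}{q{\left(\frac{469}{-32} - \frac{134}{245} \right)}} = \frac{1}{\frac{469}{-32} - \frac{134}{245}} = \frac{1}{469 \left(- \frac{1}{32}\right) - \frac{134}{245}} = \frac{1}{- \frac{469}{32} - \frac{134}{245}} = \frac{1}{- \frac{119193}{7840}} = - \frac{7840}{119193}$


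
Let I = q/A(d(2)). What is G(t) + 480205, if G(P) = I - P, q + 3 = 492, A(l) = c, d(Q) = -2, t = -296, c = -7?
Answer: 3363018/7 ≈ 4.8043e+5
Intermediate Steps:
A(l) = -7
q = 489 (q = -3 + 492 = 489)
I = -489/7 (I = 489/(-7) = 489*(-⅐) = -489/7 ≈ -69.857)
G(P) = -489/7 - P
G(t) + 480205 = (-489/7 - 1*(-296)) + 480205 = (-489/7 + 296) + 480205 = 1583/7 + 480205 = 3363018/7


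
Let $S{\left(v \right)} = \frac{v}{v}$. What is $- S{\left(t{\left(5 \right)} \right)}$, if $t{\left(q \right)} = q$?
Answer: $-1$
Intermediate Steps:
$S{\left(v \right)} = 1$
$- S{\left(t{\left(5 \right)} \right)} = \left(-1\right) 1 = -1$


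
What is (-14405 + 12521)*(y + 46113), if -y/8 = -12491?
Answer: -275141244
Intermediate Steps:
y = 99928 (y = -8*(-12491) = 99928)
(-14405 + 12521)*(y + 46113) = (-14405 + 12521)*(99928 + 46113) = -1884*146041 = -275141244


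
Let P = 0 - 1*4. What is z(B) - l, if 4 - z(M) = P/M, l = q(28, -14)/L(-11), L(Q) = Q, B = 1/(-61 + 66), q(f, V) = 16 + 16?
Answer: 296/11 ≈ 26.909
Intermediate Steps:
q(f, V) = 32
B = 1/5 ≈ 0.20000
l = -32/11 (l = 32/(-11) = 32*(-1/11) = -32/11 ≈ -2.9091)
P = -4 (P = 0 - 4 = -4)
z(M) = 4 + 4/M (z(M) = 4 - (-4)/M = 4 + 4/M)
z(B) - l = (4 + 4/(1/5)) - 1*(-32/11) = (4 + 4*5) + 32/11 = (4 + 20) + 32/11 = 24 + 32/11 = 296/11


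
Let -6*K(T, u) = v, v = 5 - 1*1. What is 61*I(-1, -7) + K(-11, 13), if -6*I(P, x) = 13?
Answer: -797/6 ≈ -132.83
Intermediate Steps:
v = 4 (v = 5 - 1 = 4)
K(T, u) = -⅔ (K(T, u) = -⅙*4 = -⅔)
I(P, x) = -13/6 (I(P, x) = -⅙*13 = -13/6)
61*I(-1, -7) + K(-11, 13) = 61*(-13/6) - ⅔ = -793/6 - ⅔ = -797/6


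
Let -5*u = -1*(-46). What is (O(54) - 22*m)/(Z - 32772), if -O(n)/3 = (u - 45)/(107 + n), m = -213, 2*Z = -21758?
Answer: -3773043/35139055 ≈ -0.10737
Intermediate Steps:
Z = -10879 (Z = (1/2)*(-21758) = -10879)
u = -46/5 (u = -(-1)*(-46)/5 = -1/5*46 = -46/5 ≈ -9.2000)
O(n) = 813/(5*(107 + n)) (O(n) = -3*(-46/5 - 45)/(107 + n) = -(-813)/(5*(107 + n)) = 813/(5*(107 + n)))
(O(54) - 22*m)/(Z - 32772) = (813/(5*(107 + 54)) - 22*(-213))/(-10879 - 32772) = ((813/5)/161 + 4686)/(-43651) = ((813/5)*(1/161) + 4686)*(-1/43651) = (813/805 + 4686)*(-1/43651) = (3773043/805)*(-1/43651) = -3773043/35139055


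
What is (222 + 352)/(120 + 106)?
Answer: 287/113 ≈ 2.5398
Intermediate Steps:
(222 + 352)/(120 + 106) = 574/226 = 574*(1/226) = 287/113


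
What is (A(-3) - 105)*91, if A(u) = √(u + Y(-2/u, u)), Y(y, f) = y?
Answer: -9555 + 91*I*√21/3 ≈ -9555.0 + 139.0*I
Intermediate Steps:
A(u) = √(u - 2/u)
(A(-3) - 105)*91 = (√(-3 - 2/(-3)) - 105)*91 = (√(-3 - 2*(-⅓)) - 105)*91 = (√(-3 + ⅔) - 105)*91 = (√(-7/3) - 105)*91 = (I*√21/3 - 105)*91 = (-105 + I*√21/3)*91 = -9555 + 91*I*√21/3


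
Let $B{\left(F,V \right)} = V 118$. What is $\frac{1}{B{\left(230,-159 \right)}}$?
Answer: $- \frac{1}{18762} \approx -5.3299 \cdot 10^{-5}$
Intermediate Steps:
$B{\left(F,V \right)} = 118 V$
$\frac{1}{B{\left(230,-159 \right)}} = \frac{1}{118 \left(-159\right)} = \frac{1}{-18762} = - \frac{1}{18762}$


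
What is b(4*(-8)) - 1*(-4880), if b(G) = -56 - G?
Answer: 4856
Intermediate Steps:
b(4*(-8)) - 1*(-4880) = (-56 - 4*(-8)) - 1*(-4880) = (-56 - 1*(-32)) + 4880 = (-56 + 32) + 4880 = -24 + 4880 = 4856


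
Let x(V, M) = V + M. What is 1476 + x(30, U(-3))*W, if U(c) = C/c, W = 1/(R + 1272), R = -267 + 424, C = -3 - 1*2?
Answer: 6327707/4287 ≈ 1476.0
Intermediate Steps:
C = -5 (C = -3 - 2 = -5)
R = 157
W = 1/1429 (W = 1/(157 + 1272) = 1/1429 ≈ 0.00069979)
U(c) = -5/c
x(V, M) = M + V
1476 + x(30, U(-3))*W = 1476 + (-5/(-3) + 30)*(1/1429) = 1476 + (-5*(-1/3) + 30)*(1/1429) = 1476 + (5/3 + 30)*(1/1429) = 1476 + (95/3)*(1/1429) = 1476 + 95/4287 = 6327707/4287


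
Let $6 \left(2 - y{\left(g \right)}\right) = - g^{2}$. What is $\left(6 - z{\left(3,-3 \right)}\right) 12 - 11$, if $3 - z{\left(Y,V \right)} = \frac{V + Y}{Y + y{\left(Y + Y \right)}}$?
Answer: $25$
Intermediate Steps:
$y{\left(g \right)} = 2 + \frac{g^{2}}{6}$ ($y{\left(g \right)} = 2 - \frac{\left(-1\right) g^{2}}{6} = 2 + \frac{g^{2}}{6}$)
$z{\left(Y,V \right)} = 3 - \frac{V + Y}{2 + Y + \frac{2 Y^{2}}{3}}$ ($z{\left(Y,V \right)} = 3 - \frac{V + Y}{Y + \left(2 + \frac{\left(Y + Y\right)^{2}}{6}\right)} = 3 - \frac{V + Y}{Y + \left(2 + \frac{\left(2 Y\right)^{2}}{6}\right)} = 3 - \frac{V + Y}{Y + \left(2 + \frac{4 Y^{2}}{6}\right)} = 3 - \frac{V + Y}{Y + \left(2 + \frac{2 Y^{2}}{3}\right)} = 3 - \frac{V + Y}{2 + Y + \frac{2 Y^{2}}{3}}$)
$\left(6 - z{\left(3,-3 \right)}\right) 12 - 11 = \left(6 - \frac{3 \left(6 - -3 + 2 \cdot 3 + 2 \cdot 3^{2}\right)}{6 + 2 \cdot 3^{2} + 3 \cdot 3}\right) 12 - 11 = \left(6 - \frac{3 \left(6 + 3 + 6 + 2 \cdot 9\right)}{6 + 2 \cdot 9 + 9}\right) 12 - 11 = \left(6 - \frac{3 \left(6 + 3 + 6 + 18\right)}{6 + 18 + 9}\right) 12 - 11 = \left(6 - 3 \cdot \frac{1}{33} \cdot 33\right) 12 - 11 = \left(6 - 3\right) 12 - 11 = 3 \cdot 12 - 11 = 36 - 11 = 25$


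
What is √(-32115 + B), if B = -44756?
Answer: I*√76871 ≈ 277.26*I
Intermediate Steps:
√(-32115 + B) = √(-32115 - 44756) = √(-76871) = I*√76871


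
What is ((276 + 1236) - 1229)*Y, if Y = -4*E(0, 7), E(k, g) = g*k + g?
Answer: -7924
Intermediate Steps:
E(k, g) = g + g*k
Y = -28 (Y = -28*(1 + 0) = -28 ≈ -28.000)
((276 + 1236) - 1229)*Y = ((276 + 1236) - 1229)*(-28) = (1512 - 1229)*(-28) = 283*(-28) = -7924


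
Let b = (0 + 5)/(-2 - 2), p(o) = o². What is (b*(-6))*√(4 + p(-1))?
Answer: 15*√5/2 ≈ 16.771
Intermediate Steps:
b = -5/4 (b = 5/(-4) = 5*(-¼) = -5/4 ≈ -1.2500)
(b*(-6))*√(4 + p(-1)) = (-5/4*(-6))*√(4 + (-1)²) = 15*√(4 + 1)/2 = 15*√5/2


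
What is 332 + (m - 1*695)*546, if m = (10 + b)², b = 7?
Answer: -221344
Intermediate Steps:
m = 289 (m = (10 + 7)² = 17² = 289)
332 + (m - 1*695)*546 = 332 + (289 - 1*695)*546 = 332 + (289 - 695)*546 = 332 - 406*546 = 332 - 221676 = -221344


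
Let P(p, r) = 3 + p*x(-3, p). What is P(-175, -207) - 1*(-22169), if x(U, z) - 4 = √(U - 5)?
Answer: 21472 - 350*I*√2 ≈ 21472.0 - 494.97*I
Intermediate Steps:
x(U, z) = 4 + √(-5 + U) (x(U, z) = 4 + √(U - 5) = 4 + √(-5 + U))
P(p, r) = 3 + p*(4 + 2*I*√2) (P(p, r) = 3 + p*(4 + √(-5 - 3)) = 3 + p*(4 + √(-8)) = 3 + p*(4 + 2*I*√2))
P(-175, -207) - 1*(-22169) = (3 + 2*(-175)*(2 + I*√2)) - 1*(-22169) = (3 + (-700 - 350*I*√2)) + 22169 = (-697 - 350*I*√2) + 22169 = 21472 - 350*I*√2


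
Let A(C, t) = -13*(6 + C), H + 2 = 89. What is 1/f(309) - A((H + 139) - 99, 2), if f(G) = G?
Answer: 534262/309 ≈ 1729.0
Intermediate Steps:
H = 87 (H = -2 + 89 = 87)
A(C, t) = -78 - 13*C
1/f(309) - A((H + 139) - 99, 2) = 1/309 - (-78 - 13*((87 + 139) - 99)) = 1/309 - (-78 - 13*(226 - 99)) = 1/309 - (-78 - 13*127) = 1/309 - (-78 - 1651) = 1/309 - 1*(-1729) = 1/309 + 1729 = 534262/309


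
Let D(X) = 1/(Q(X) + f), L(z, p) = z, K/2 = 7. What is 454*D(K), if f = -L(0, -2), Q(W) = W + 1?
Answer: 454/15 ≈ 30.267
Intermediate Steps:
K = 14 (K = 2*7 = 14)
Q(W) = 1 + W
f = 0 (f = -1*0 = 0)
D(X) = 1/(1 + X) (D(X) = 1/((1 + X) + 0) = 1/(1 + X))
454*D(K) = 454/(1 + 14) = 454/15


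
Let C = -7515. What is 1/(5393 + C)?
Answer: -1/2122 ≈ -0.00047125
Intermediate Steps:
1/(5393 + C) = 1/(5393 - 7515) = 1/(-2122) = -1/2122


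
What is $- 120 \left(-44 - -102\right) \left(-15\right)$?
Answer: $104400$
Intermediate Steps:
$- 120 \left(-44 - -102\right) \left(-15\right) = - 120 \left(-44 + 102\right) \left(-15\right) = \left(-120\right) 58 \left(-15\right) = \left(-6960\right) \left(-15\right) = 104400$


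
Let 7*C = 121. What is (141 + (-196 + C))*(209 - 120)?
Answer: -23496/7 ≈ -3356.6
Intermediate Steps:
C = 121/7 (C = (1/7)*121 = 121/7 ≈ 17.286)
(141 + (-196 + C))*(209 - 120) = (141 + (-196 + 121/7))*(209 - 120) = (141 - 1251/7)*89 = -264/7*89 = -23496/7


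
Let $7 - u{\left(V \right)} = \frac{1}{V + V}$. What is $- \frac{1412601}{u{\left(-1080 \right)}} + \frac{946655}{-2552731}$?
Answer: $- \frac{7788953499165215}{38599845451} \approx -2.0179 \cdot 10^{5}$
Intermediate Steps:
$u{\left(V \right)} = 7 - \frac{1}{2 V}$ ($u{\left(V \right)} = 7 - \frac{1}{V + V} = 7 - \frac{1}{2 V}$)
$- \frac{1412601}{u{\left(-1080 \right)}} + \frac{946655}{-2552731} = - \frac{1412601}{7 - \frac{1}{2 \left(-1080\right)}} + \frac{946655}{-2552731} = - \frac{1412601}{7 - - \frac{1}{2160}} + 946655 \left(- \frac{1}{2552731}\right) = - \frac{1412601}{7 + \frac{1}{2160}} - \frac{946655}{2552731} = - \frac{1412601}{\frac{15121}{2160}} - \frac{946655}{2552731} = \left(-1412601\right) \frac{2160}{15121} - \frac{946655}{2552731} = - \frac{3051218160}{15121} - \frac{946655}{2552731} = - \frac{7788953499165215}{38599845451}$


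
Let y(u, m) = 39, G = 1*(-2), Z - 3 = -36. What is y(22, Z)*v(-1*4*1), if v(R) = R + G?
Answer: -234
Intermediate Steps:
Z = -33 (Z = 3 - 36 = -33)
G = -2
v(R) = -2 + R (v(R) = R - 2 = -2 + R)
y(22, Z)*v(-1*4*1) = 39*(-2 - 1*4*1) = 39*(-2 - 4*1) = 39*(-2 - 4) = 39*(-6) = -234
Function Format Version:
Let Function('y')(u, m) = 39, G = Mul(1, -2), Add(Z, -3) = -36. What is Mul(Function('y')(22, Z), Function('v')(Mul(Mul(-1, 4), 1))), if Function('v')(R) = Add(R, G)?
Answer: -234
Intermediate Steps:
Z = -33 (Z = Add(3, -36) = -33)
G = -2
Function('v')(R) = Add(-2, R) (Function('v')(R) = Add(R, -2) = Add(-2, R))
Mul(Function('y')(22, Z), Function('v')(Mul(Mul(-1, 4), 1))) = Mul(39, Add(-2, Mul(Mul(-1, 4), 1))) = Mul(39, Add(-2, Mul(-4, 1))) = Mul(39, Add(-2, -4)) = Mul(39, -6) = -234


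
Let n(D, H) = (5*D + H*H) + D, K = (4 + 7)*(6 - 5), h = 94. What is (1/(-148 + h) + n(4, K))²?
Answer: 61293241/2916 ≈ 21020.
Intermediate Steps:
K = 11 (K = 11*1 = 11)
n(D, H) = H² + 6*D (n(D, H) = (5*D + H²) + D = (H² + 5*D) + D = H² + 6*D)
(1/(-148 + h) + n(4, K))² = (1/(-148 + 94) + (11² + 6*4))² = (1/(-54) + (121 + 24))² = (-1/54 + 145)² = (7829/54)² = 61293241/2916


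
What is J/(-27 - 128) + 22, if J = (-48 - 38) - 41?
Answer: 3537/155 ≈ 22.819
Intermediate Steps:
J = -127 (J = -86 - 41 = -127)
J/(-27 - 128) + 22 = -127/(-27 - 128) + 22 = -127/(-155) + 22 = -127*(-1/155) + 22 = 127/155 + 22 = 3537/155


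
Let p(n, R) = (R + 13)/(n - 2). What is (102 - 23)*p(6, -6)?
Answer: 553/4 ≈ 138.25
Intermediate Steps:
p(n, R) = (13 + R)/(-2 + n)
(102 - 23)*p(6, -6) = (102 - 23)*((13 - 6)/(-2 + 6)) = 79*(7/4) = 553/4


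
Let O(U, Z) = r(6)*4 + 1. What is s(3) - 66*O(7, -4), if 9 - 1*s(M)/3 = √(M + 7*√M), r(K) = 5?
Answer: -1359 - 3*√(3 + 7*√3) ≈ -1370.7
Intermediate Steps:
O(U, Z) = 21 (O(U, Z) = 5*4 + 1 = 20 + 1 = 21)
s(M) = 27 - 3*√(M + 7*√M)
s(3) - 66*O(7, -4) = (27 - 3*√(3 + 7*√3)) - 66*21 = (27 - 3*√(3 + 7*√3)) - 1386 = -1359 - 3*√(3 + 7*√3)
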